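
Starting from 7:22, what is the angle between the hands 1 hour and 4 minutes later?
First find the time 1 hour and 4 minutes after 7:22.
Total minutes: 7 x 60 + 22 + 1 x 60 + 4 = 506.
506 mod 720 = 506 minutes = 8:26.
Now compute the angle at 8:26:
Hour hand: 8 x 30 + 26 x 0.5 = 253 degrees
Minute hand: 26 x 6 = 156 degrees
Difference: |253 - 156| = 97 degrees
The angle is 97 degrees

Final answer: 97 degrees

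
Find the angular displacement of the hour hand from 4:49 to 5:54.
The hour hand moves 0.5 degrees per minute.
Time elapsed: 5:54 - 4:49 = 65 minutes
Angular displacement: 65 x 0.5 = 32.5 degrees

Final answer: 32.5 degrees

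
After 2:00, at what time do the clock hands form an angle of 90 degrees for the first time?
At t minutes past 2:00, the hour hand is at 30 x 2 + 0.5t degrees and the minute hand is at 6t degrees.
The smaller angle between them is 90 degrees when |30H - 5.5t| = 90 or |30H - 5.5t| = 270.
With H = 2, solve 30 x 2 - 5.5t = +/- target for each target:
  t = (30 x 2 - 90) / 5.5 = -5.45 (outside (0, 60))
  t = (30 x 2 + 90) / 5.5 = 27.27
  t = (30 x 2 - 270) / 5.5 = -38.18 (outside (0, 60))
  t = (30 x 2 + 270) / 5.5 = 60 (outside (0, 60))
Valid solutions in (0, 60): {27.27} minutes.
The first occurrence is t = 27.27 minutes.
The hands form a 90-degree angle at 27.27 minutes past 2:00.

Final answer: 27.27 minutes past 2:00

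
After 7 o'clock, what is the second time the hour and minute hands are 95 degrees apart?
At t minutes past 7:00, the hour hand is at 30 x 7 + 0.5t degrees and the minute hand is at 6t degrees.
The smaller angle between them is 95 degrees when |30H - 5.5t| = 95 or |30H - 5.5t| = 265.
With H = 7, solve 30 x 7 - 5.5t = +/- target for each target:
  t = (30 x 7 - 95) / 5.5 = 20.91
  t = (30 x 7 + 95) / 5.5 = 55.45
  t = (30 x 7 - 265) / 5.5 = -10 (outside (0, 60))
  t = (30 x 7 + 265) / 5.5 = 86.36 (outside (0, 60))
Valid solutions in (0, 60): {20.91, 55.45} minutes.
The second occurrence is t = 55.45 minutes.
The hands form a 95-degree angle at 55.45 minutes past 7:00.

Final answer: 55.45 minutes past 7:00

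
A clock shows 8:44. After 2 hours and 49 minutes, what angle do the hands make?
First find the time 2 hours and 49 minutes after 8:44.
Total minutes: 8 x 60 + 44 + 2 x 60 + 49 = 693.
693 mod 720 = 693 minutes = 11:33.
Now compute the angle at 11:33:
Hour hand: 11 x 30 + 33 x 0.5 = 346.5 degrees
Minute hand: 33 x 6 = 198 degrees
Difference: |346.5 - 198| = 148.5 degrees
The angle is 148.5 degrees

Final answer: 148.5 degrees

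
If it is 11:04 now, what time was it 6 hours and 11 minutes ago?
Starting time: 11:04 = 664 total minutes past 12:00
Subtracting: 6 hours and 11 minutes = 371 minutes
664 - 371 = 293 minutes
= 4 hours and 53 minutes past 12:00 = 4:53

Final answer: 4:53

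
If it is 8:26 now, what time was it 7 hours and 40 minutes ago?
Starting time: 8:26 = 506 total minutes past 12:00
Subtracting: 7 hours and 40 minutes = 460 minutes
506 - 460 = 46 minutes
= 46 minutes past 12:00 = 12:46

Final answer: 12:46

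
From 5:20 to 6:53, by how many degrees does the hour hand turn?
The hour hand moves 0.5 degrees per minute.
Time elapsed: 6:53 - 5:20 = 93 minutes
Angular displacement: 93 x 0.5 = 46.5 degrees

Final answer: 46.5 degrees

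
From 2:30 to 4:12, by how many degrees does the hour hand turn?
The hour hand moves 0.5 degrees per minute.
Time elapsed: 4:12 - 2:30 = 102 minutes
Angular displacement: 102 x 0.5 = 51 degrees

Final answer: 51 degrees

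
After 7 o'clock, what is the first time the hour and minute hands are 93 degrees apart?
At t minutes past 7:00, the hour hand is at 30 x 7 + 0.5t degrees and the minute hand is at 6t degrees.
The smaller angle between them is 93 degrees when |30H - 5.5t| = 93 or |30H - 5.5t| = 267.
With H = 7, solve 30 x 7 - 5.5t = +/- target for each target:
  t = (30 x 7 - 93) / 5.5 = 21.27
  t = (30 x 7 + 93) / 5.5 = 55.09
  t = (30 x 7 - 267) / 5.5 = -10.36 (outside (0, 60))
  t = (30 x 7 + 267) / 5.5 = 86.73 (outside (0, 60))
Valid solutions in (0, 60): {21.27, 55.09} minutes.
The first occurrence is t = 21.27 minutes.
The hands form a 93-degree angle at 21.27 minutes past 7:00.

Final answer: 21.27 minutes past 7:00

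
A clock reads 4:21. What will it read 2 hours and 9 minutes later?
Starting time: 4:21
Adding 9 minutes to 21 minutes: 21 + 9 = 30 minutes
Adding 2 hours: 4 + 2 = 6
Final time: 6:30

Final answer: 6:30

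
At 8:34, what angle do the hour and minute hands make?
Hour hand position: 8 x 30 + 34 x 0.5 = 257 degrees
Minute hand position: 34 x 6 = 204 degrees
Difference: |257 - 204| = 53 degrees
The angle between the hands is 53 degrees

Final answer: 53 degrees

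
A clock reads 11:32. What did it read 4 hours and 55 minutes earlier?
Starting time: 11:32 = 692 total minutes past 12:00
Subtracting: 4 hours and 55 minutes = 295 minutes
692 - 295 = 397 minutes
= 6 hours and 37 minutes past 12:00 = 6:37

Final answer: 6:37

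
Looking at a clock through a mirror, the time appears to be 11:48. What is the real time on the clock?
Reflection across the vertical (12-6) axis maps a hand at angle A degrees to (360 - A) degrees, which sends a reading of T minutes past 12:00 to (720 - T) minutes past 12:00.
Mirror reads 11:48 = 708 minutes past 12:00.
Actual time: (720 - 708) mod 720 = 12 minutes = 12:12.

Final answer: 12:12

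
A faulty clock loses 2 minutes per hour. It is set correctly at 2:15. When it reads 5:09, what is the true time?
For every 60 true minutes, the faulty clock advances 58 minutes, so 1 faulty-clock minute corresponds to 60/58 true minutes.
From 2:15 to 5:09 on the faulty dial is 174 minutes.
True elapsed: 174 x 60/58 = 180 minutes = 3 hours.
True time: 2:15 + 3 hours = 5:15.

Final answer: 5:15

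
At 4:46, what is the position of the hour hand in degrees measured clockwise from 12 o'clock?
The hour hand moves 30 degrees per hour and 0.5 degrees per minute.
At 4:46: (4) x 30 + 46 x 0.5 = 120 + 23 = 143 degrees

Final answer: 143 degrees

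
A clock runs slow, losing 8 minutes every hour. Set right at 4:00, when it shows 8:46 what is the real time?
For every 60 true minutes, the faulty clock advances 52 minutes, so 1 faulty-clock minute corresponds to 60/52 true minutes.
From 4:00 to 8:46 on the faulty dial is 286 minutes.
True elapsed: 286 x 60/52 = 330 minutes = 5 hours and 30 minutes.
True time: 4:00 + 5 hours and 30 minutes = 9:30.

Final answer: 9:30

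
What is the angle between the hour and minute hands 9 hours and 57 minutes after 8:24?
First find the time 9 hours and 57 minutes after 8:24.
Total minutes: 8 x 60 + 24 + 9 x 60 + 57 = 1101.
1101 mod 720 = 381 minutes = 6:21.
Now compute the angle at 6:21:
Hour hand: 6 x 30 + 21 x 0.5 = 190.5 degrees
Minute hand: 21 x 6 = 126 degrees
Difference: |190.5 - 126| = 64.5 degrees
The angle is 64.5 degrees

Final answer: 64.5 degrees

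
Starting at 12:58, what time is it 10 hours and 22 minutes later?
Starting time: 12:58
Adding 22 minutes to 58 minutes: 58 + 22 = 80 minutes = 1 hour and 20 minutes
Adding 10 hours: 12 + 10 + 1 (carry) = 23 - 12 = 11
Final time: 11:20

Final answer: 11:20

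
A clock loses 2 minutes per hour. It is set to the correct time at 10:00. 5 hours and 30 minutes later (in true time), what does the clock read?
For every 60 true minutes, the faulty clock advances 60 - 2 = 58 minutes.
True elapsed: 5 hours and 30 minutes = 330 minutes.
Faulty clock advances: 330 x 58/60 = 319 minutes (drift: 11 minutes behind).
Shown time: 10:00 + 319 minutes = 3:19.

Final answer: 3:19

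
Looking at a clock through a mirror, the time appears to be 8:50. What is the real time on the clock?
Reflection across the vertical (12-6) axis maps a hand at angle A degrees to (360 - A) degrees, which sends a reading of T minutes past 12:00 to (720 - T) minutes past 12:00.
Mirror reads 8:50 = 530 minutes past 12:00.
Actual time: (720 - 530) mod 720 = 190 minutes = 3:10.

Final answer: 3:10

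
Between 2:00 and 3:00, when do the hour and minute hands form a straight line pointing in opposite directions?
For hands to be 180 degrees apart: |30H - 5.5t| = 180
With H = 2: t = (30 x 2 + 180)/5.5 = 43.64 or t = (30 x 2 - 180)/5.5 = -21.82
First valid solution (0 < t < 60): t = 43.64 minutes
The hands are opposite at 43.64 minutes past 2:00.

Final answer: 43.64 minutes past 2:00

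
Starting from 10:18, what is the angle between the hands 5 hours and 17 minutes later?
First find the time 5 hours and 17 minutes after 10:18.
Total minutes: 10 x 60 + 18 + 5 x 60 + 17 = 935.
935 mod 720 = 215 minutes = 3:35.
Now compute the angle at 3:35:
Hour hand: 3 x 30 + 35 x 0.5 = 107.5 degrees
Minute hand: 35 x 6 = 210 degrees
Difference: |107.5 - 210| = 102.5 degrees
The angle is 102.5 degrees

Final answer: 102.5 degrees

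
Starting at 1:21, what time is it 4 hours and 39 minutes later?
Starting time: 1:21
Adding 39 minutes to 21 minutes: 21 + 39 = 60 minutes = 1 hour
Adding 4 hours: 1 + 4 + 1 (carry) = 6
Final time: 6:00

Final answer: 6:00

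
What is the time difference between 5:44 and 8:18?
From 5:44 to 8:18:
(8 x 60 + 18) - (5 x 60 + 44) = 498 - 344 = 154 minutes
= 2 hours and 34 minutes

Final answer: 2 hours and 34 minutes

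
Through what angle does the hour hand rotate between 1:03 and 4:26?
The hour hand moves 0.5 degrees per minute.
Time elapsed: 4:26 - 1:03 = 203 minutes
Angular displacement: 203 x 0.5 = 101.5 degrees

Final answer: 101.5 degrees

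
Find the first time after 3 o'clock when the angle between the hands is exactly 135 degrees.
At t minutes past 3:00, the hour hand is at 30 x 3 + 0.5t degrees and the minute hand is at 6t degrees.
The smaller angle between them is 135 degrees when |30H - 5.5t| = 135 or |30H - 5.5t| = 225.
With H = 3, solve 30 x 3 - 5.5t = +/- target for each target:
  t = (30 x 3 - 135) / 5.5 = -8.18 (outside (0, 60))
  t = (30 x 3 + 135) / 5.5 = 40.91
  t = (30 x 3 - 225) / 5.5 = -24.55 (outside (0, 60))
  t = (30 x 3 + 225) / 5.5 = 57.27
Valid solutions in (0, 60): {40.91, 57.27} minutes.
The first occurrence is t = 40.91 minutes.
The hands form a 135-degree angle at 40.91 minutes past 3:00.

Final answer: 40.91 minutes past 3:00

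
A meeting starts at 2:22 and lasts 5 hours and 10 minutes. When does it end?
Starting time: 2:22
Adding 10 minutes to 22 minutes: 22 + 10 = 32 minutes
Adding 5 hours: 2 + 5 = 7
Final time: 7:32

Final answer: 7:32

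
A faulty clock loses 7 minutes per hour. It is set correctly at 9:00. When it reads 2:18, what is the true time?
For every 60 true minutes, the faulty clock advances 53 minutes, so 1 faulty-clock minute corresponds to 60/53 true minutes.
From 9:00 to 2:18 on the faulty dial is 318 minutes.
True elapsed: 318 x 60/53 = 360 minutes = 6 hours.
True time: 9:00 + 6 hours = 3:00.

Final answer: 3:00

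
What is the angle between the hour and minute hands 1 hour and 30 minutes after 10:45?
First find the time 1 hour and 30 minutes after 10:45.
Total minutes: 10 x 60 + 45 + 1 x 60 + 30 = 735.
735 mod 720 = 15 minutes = 12:15.
Now compute the angle at 12:15:
Hour hand: 0 x 30 + 15 x 0.5 = 7.5 degrees
Minute hand: 15 x 6 = 90 degrees
Difference: |7.5 - 90| = 82.5 degrees
The angle is 82.5 degrees

Final answer: 82.5 degrees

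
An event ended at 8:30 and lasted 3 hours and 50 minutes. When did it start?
Starting time: 8:30 = 510 total minutes past 12:00
Subtracting: 3 hours and 50 minutes = 230 minutes
510 - 230 = 280 minutes
= 4 hours and 40 minutes past 12:00 = 4:40

Final answer: 4:40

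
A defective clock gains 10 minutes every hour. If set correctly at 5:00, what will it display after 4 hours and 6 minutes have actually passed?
For every 60 true minutes, the faulty clock advances 60 + 10 = 70 minutes.
True elapsed: 4 hours and 6 minutes = 246 minutes.
Faulty clock advances: 246 x 70/60 = 287 minutes (drift: 41 minutes ahead).
Shown time: 5:00 + 287 minutes = 9:47.

Final answer: 9:47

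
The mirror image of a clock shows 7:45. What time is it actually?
Reflection across the vertical (12-6) axis maps a hand at angle A degrees to (360 - A) degrees, which sends a reading of T minutes past 12:00 to (720 - T) minutes past 12:00.
Mirror reads 7:45 = 465 minutes past 12:00.
Actual time: (720 - 465) mod 720 = 255 minutes = 4:15.

Final answer: 4:15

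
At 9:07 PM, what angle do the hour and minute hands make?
Hour hand position: 9 x 30 + 7 x 0.5 = 273.5 degrees
Minute hand position: 7 x 6 = 42 degrees
Difference: |273.5 - 42| = 231.5 degrees
Since 231.5 > 180, the smaller angle is 360 - 231.5 = 128.5 degrees

Final answer: 128.5 degrees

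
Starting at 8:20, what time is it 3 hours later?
Starting time: 8:20
Adding 0 minutes to 20 minutes: 20 + 0 = 20 minutes
Adding 3 hours: 8 + 3 = 11
Final time: 11:20

Final answer: 11:20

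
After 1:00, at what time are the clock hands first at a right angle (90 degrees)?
At t minutes past 1:00, the hour hand is at 30 x 1 + 0.5t degrees and the minute hand is at 6t degrees.
The smaller angle between them is 90 degrees when |30H - 5.5t| = 90 or |30H - 5.5t| = 270.
With H = 1, solve 30 x 1 - 5.5t = +/- target for each target:
  t = (30 x 1 - 90) / 5.5 = -10.91 (outside (0, 60))
  t = (30 x 1 + 90) / 5.5 = 21.82
  t = (30 x 1 - 270) / 5.5 = -43.64 (outside (0, 60))
  t = (30 x 1 + 270) / 5.5 = 54.55
Valid solutions in (0, 60): {21.82, 54.55} minutes.
First occurrence: t = 21.82 minutes.
The hands are at right angles at 21.82 minutes past 1:00.

Final answer: 21.82 minutes past 1:00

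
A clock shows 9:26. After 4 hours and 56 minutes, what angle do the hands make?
First find the time 4 hours and 56 minutes after 9:26.
Total minutes: 9 x 60 + 26 + 4 x 60 + 56 = 862.
862 mod 720 = 142 minutes = 2:22.
Now compute the angle at 2:22:
Hour hand: 2 x 30 + 22 x 0.5 = 71 degrees
Minute hand: 22 x 6 = 132 degrees
Difference: |71 - 132| = 61 degrees
The angle is 61 degrees

Final answer: 61 degrees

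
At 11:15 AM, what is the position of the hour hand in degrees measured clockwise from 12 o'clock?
The hour hand moves 30 degrees per hour and 0.5 degrees per minute.
At 11:15: (11) x 30 + 15 x 0.5 = 330 + 7.5 = 337.5 degrees

Final answer: 337.5 degrees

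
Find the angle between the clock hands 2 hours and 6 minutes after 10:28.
First find the time 2 hours and 6 minutes after 10:28.
Total minutes: 10 x 60 + 28 + 2 x 60 + 6 = 754.
754 mod 720 = 34 minutes = 12:34.
Now compute the angle at 12:34:
Hour hand: 0 x 30 + 34 x 0.5 = 17 degrees
Minute hand: 34 x 6 = 204 degrees
Difference: |17 - 204| = 187 degrees
Smaller angle: 360 - 187 = 173 degrees

Final answer: 173 degrees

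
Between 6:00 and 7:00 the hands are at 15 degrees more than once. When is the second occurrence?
At t minutes past 6:00, the hour hand is at 30 x 6 + 0.5t degrees and the minute hand is at 6t degrees.
The smaller angle between them is 15 degrees when |30H - 5.5t| = 15 or |30H - 5.5t| = 345.
With H = 6, solve 30 x 6 - 5.5t = +/- target for each target:
  t = (30 x 6 - 15) / 5.5 = 30
  t = (30 x 6 + 15) / 5.5 = 35.45
  t = (30 x 6 - 345) / 5.5 = -30 (outside (0, 60))
  t = (30 x 6 + 345) / 5.5 = 95.45 (outside (0, 60))
Valid solutions in (0, 60): {30, 35.45} minutes.
The second occurrence is t = 35.45 minutes.
The hands form a 15-degree angle at 35.45 minutes past 6:00.

Final answer: 35.45 minutes past 6:00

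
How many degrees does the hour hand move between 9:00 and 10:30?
The hour hand moves 0.5 degrees per minute.
Time elapsed: 10:30 - 9:00 = 90 minutes
Angular displacement: 90 x 0.5 = 45 degrees

Final answer: 45 degrees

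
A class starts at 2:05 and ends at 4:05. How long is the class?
From 2:05 to 4:05:
(4 x 60 + 5) - (2 x 60 + 5) = 245 - 125 = 120 minutes
= 2 hours

Final answer: 2 hours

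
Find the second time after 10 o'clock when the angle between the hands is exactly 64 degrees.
At t minutes past 10:00, the hour hand is at 30 x 10 + 0.5t degrees and the minute hand is at 6t degrees.
The smaller angle between them is 64 degrees when |30H - 5.5t| = 64 or |30H - 5.5t| = 296.
With H = 10, solve 30 x 10 - 5.5t = +/- target for each target:
  t = (30 x 10 - 64) / 5.5 = 42.91
  t = (30 x 10 + 64) / 5.5 = 66.18 (outside (0, 60))
  t = (30 x 10 - 296) / 5.5 = 0.73
  t = (30 x 10 + 296) / 5.5 = 108.36 (outside (0, 60))
Valid solutions in (0, 60): {0.73, 42.91} minutes.
The second occurrence is t = 42.91 minutes.
The hands form a 64-degree angle at 42.91 minutes past 10:00.

Final answer: 42.91 minutes past 10:00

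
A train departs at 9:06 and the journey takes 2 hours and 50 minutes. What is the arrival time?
Starting time: 9:06
Adding 50 minutes to 6 minutes: 6 + 50 = 56 minutes
Adding 2 hours: 9 + 2 = 11
Final time: 11:56

Final answer: 11:56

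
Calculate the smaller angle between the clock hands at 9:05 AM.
Hour hand position: 9 x 30 + 5 x 0.5 = 272.5 degrees
Minute hand position: 5 x 6 = 30 degrees
Difference: |272.5 - 30| = 242.5 degrees
Since 242.5 > 180, the smaller angle is 360 - 242.5 = 117.5 degrees

Final answer: 117.5 degrees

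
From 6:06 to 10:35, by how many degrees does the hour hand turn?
The hour hand moves 0.5 degrees per minute.
Time elapsed: 10:35 - 6:06 = 269 minutes
Angular displacement: 269 x 0.5 = 134.5 degrees

Final answer: 134.5 degrees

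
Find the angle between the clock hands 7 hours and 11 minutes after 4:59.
First find the time 7 hours and 11 minutes after 4:59.
Total minutes: 4 x 60 + 59 + 7 x 60 + 11 = 730.
730 mod 720 = 10 minutes = 12:10.
Now compute the angle at 12:10:
Hour hand: 0 x 30 + 10 x 0.5 = 5 degrees
Minute hand: 10 x 6 = 60 degrees
Difference: |5 - 60| = 55 degrees
The angle is 55 degrees

Final answer: 55 degrees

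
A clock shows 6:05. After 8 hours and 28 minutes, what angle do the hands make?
First find the time 8 hours and 28 minutes after 6:05.
Total minutes: 6 x 60 + 5 + 8 x 60 + 28 = 873.
873 mod 720 = 153 minutes = 2:33.
Now compute the angle at 2:33:
Hour hand: 2 x 30 + 33 x 0.5 = 76.5 degrees
Minute hand: 33 x 6 = 198 degrees
Difference: |76.5 - 198| = 121.5 degrees
The angle is 121.5 degrees

Final answer: 121.5 degrees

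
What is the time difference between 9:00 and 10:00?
From 9:00 to 10:00:
(10 x 60 + 0) - (9 x 60 + 0) = 600 - 540 = 60 minutes
= 1 hour

Final answer: 1 hour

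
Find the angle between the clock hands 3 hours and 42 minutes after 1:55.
First find the time 3 hours and 42 minutes after 1:55.
Total minutes: 1 x 60 + 55 + 3 x 60 + 42 = 337.
337 mod 720 = 337 minutes = 5:37.
Now compute the angle at 5:37:
Hour hand: 5 x 30 + 37 x 0.5 = 168.5 degrees
Minute hand: 37 x 6 = 222 degrees
Difference: |168.5 - 222| = 53.5 degrees
The angle is 53.5 degrees

Final answer: 53.5 degrees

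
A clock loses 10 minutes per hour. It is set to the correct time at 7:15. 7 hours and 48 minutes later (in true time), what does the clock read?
For every 60 true minutes, the faulty clock advances 60 - 10 = 50 minutes.
True elapsed: 7 hours and 48 minutes = 468 minutes.
Faulty clock advances: 468 x 50/60 = 390 minutes (drift: 78 minutes behind).
Shown time: 7:15 + 390 minutes = 1:45.

Final answer: 1:45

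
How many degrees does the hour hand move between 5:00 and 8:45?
The hour hand moves 0.5 degrees per minute.
Time elapsed: 8:45 - 5:00 = 225 minutes
Angular displacement: 225 x 0.5 = 112.5 degrees

Final answer: 112.5 degrees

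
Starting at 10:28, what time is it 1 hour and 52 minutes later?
Starting time: 10:28
Adding 52 minutes to 28 minutes: 28 + 52 = 80 minutes = 1 hour and 20 minutes
Adding 1 hour: 10 + 1 + 1 (carry) = 12
Final time: 12:20

Final answer: 12:20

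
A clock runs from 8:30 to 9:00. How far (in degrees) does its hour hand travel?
The hour hand moves 0.5 degrees per minute.
Time elapsed: 9:00 - 8:30 = 30 minutes
Angular displacement: 30 x 0.5 = 15 degrees

Final answer: 15 degrees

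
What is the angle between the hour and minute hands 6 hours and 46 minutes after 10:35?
First find the time 6 hours and 46 minutes after 10:35.
Total minutes: 10 x 60 + 35 + 6 x 60 + 46 = 1041.
1041 mod 720 = 321 minutes = 5:21.
Now compute the angle at 5:21:
Hour hand: 5 x 30 + 21 x 0.5 = 160.5 degrees
Minute hand: 21 x 6 = 126 degrees
Difference: |160.5 - 126| = 34.5 degrees
The angle is 34.5 degrees

Final answer: 34.5 degrees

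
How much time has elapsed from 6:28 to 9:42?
From 6:28 to 9:42:
(9 x 60 + 42) - (6 x 60 + 28) = 582 - 388 = 194 minutes
= 3 hours and 14 minutes

Final answer: 3 hours and 14 minutes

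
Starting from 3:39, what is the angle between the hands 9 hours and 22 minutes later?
First find the time 9 hours and 22 minutes after 3:39.
Total minutes: 3 x 60 + 39 + 9 x 60 + 22 = 781.
781 mod 720 = 61 minutes = 1:01.
Now compute the angle at 1:01:
Hour hand: 1 x 30 + 1 x 0.5 = 30.5 degrees
Minute hand: 1 x 6 = 6 degrees
Difference: |30.5 - 6| = 24.5 degrees
The angle is 24.5 degrees

Final answer: 24.5 degrees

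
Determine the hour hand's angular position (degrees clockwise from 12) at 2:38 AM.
The hour hand moves 30 degrees per hour and 0.5 degrees per minute.
At 2:38: (2) x 30 + 38 x 0.5 = 60 + 19 = 79 degrees

Final answer: 79 degrees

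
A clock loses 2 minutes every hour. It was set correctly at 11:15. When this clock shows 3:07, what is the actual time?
For every 60 true minutes, the faulty clock advances 58 minutes, so 1 faulty-clock minute corresponds to 60/58 true minutes.
From 11:15 to 3:07 on the faulty dial is 232 minutes.
True elapsed: 232 x 60/58 = 240 minutes = 4 hours.
True time: 11:15 + 4 hours = 3:15.

Final answer: 3:15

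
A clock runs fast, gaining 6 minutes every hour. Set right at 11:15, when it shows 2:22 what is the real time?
For every 60 true minutes, the faulty clock advances 66 minutes, so 1 faulty-clock minute corresponds to 60/66 true minutes.
From 11:15 to 2:22 on the faulty dial is 187 minutes.
True elapsed: 187 x 60/66 = 170 minutes = 2 hours and 50 minutes.
True time: 11:15 + 2 hours and 50 minutes = 2:05.

Final answer: 2:05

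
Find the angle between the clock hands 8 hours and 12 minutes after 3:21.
First find the time 8 hours and 12 minutes after 3:21.
Total minutes: 3 x 60 + 21 + 8 x 60 + 12 = 693.
693 mod 720 = 693 minutes = 11:33.
Now compute the angle at 11:33:
Hour hand: 11 x 30 + 33 x 0.5 = 346.5 degrees
Minute hand: 33 x 6 = 198 degrees
Difference: |346.5 - 198| = 148.5 degrees
The angle is 148.5 degrees

Final answer: 148.5 degrees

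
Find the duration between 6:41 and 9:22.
From 6:41 to 9:22:
(9 x 60 + 22) - (6 x 60 + 41) = 562 - 401 = 161 minutes
= 2 hours and 41 minutes

Final answer: 2 hours and 41 minutes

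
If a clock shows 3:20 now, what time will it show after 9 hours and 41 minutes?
Starting time: 3:20
Adding 41 minutes to 20 minutes: 20 + 41 = 61 minutes = 1 hour and 1 minute
Adding 9 hours: 3 + 9 + 1 (carry) = 13 - 12 = 1
Final time: 1:01

Final answer: 1:01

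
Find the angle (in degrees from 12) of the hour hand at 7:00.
The hour hand moves 30 degrees per hour and 0.5 degrees per minute.
At 7:00: (7) x 30 + 0 x 0.5 = 210 + 0 = 210 degrees

Final answer: 210 degrees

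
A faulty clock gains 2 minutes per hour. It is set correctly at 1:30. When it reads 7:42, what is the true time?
For every 60 true minutes, the faulty clock advances 62 minutes, so 1 faulty-clock minute corresponds to 60/62 true minutes.
From 1:30 to 7:42 on the faulty dial is 372 minutes.
True elapsed: 372 x 60/62 = 360 minutes = 6 hours.
True time: 1:30 + 6 hours = 7:30.

Final answer: 7:30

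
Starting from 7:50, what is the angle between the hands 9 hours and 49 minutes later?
First find the time 9 hours and 49 minutes after 7:50.
Total minutes: 7 x 60 + 50 + 9 x 60 + 49 = 1059.
1059 mod 720 = 339 minutes = 5:39.
Now compute the angle at 5:39:
Hour hand: 5 x 30 + 39 x 0.5 = 169.5 degrees
Minute hand: 39 x 6 = 234 degrees
Difference: |169.5 - 234| = 64.5 degrees
The angle is 64.5 degrees

Final answer: 64.5 degrees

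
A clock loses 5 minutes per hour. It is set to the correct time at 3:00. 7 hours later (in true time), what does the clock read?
For every 60 true minutes, the faulty clock advances 60 - 5 = 55 minutes.
True elapsed: 7 hours = 420 minutes.
Faulty clock advances: 420 x 55/60 = 385 minutes (drift: 35 minutes behind).
Shown time: 3:00 + 385 minutes = 9:25.

Final answer: 9:25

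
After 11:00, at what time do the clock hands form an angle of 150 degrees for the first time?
At t minutes past 11:00, the hour hand is at 30 x 11 + 0.5t degrees and the minute hand is at 6t degrees.
The smaller angle between them is 150 degrees when |30H - 5.5t| = 150 or |30H - 5.5t| = 210.
With H = 11, solve 30 x 11 - 5.5t = +/- target for each target:
  t = (30 x 11 - 150) / 5.5 = 32.73
  t = (30 x 11 + 150) / 5.5 = 87.27 (outside (0, 60))
  t = (30 x 11 - 210) / 5.5 = 21.82
  t = (30 x 11 + 210) / 5.5 = 98.18 (outside (0, 60))
Valid solutions in (0, 60): {21.82, 32.73} minutes.
The first occurrence is t = 21.82 minutes.
The hands form a 150-degree angle at 21.82 minutes past 11:00.

Final answer: 21.82 minutes past 11:00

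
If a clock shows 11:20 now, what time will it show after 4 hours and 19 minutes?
Starting time: 11:20
Adding 19 minutes to 20 minutes: 20 + 19 = 39 minutes
Adding 4 hours: 11 + 4 = 15 - 12 = 3
Final time: 3:39

Final answer: 3:39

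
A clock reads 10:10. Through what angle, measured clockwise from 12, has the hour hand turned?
The hour hand moves 30 degrees per hour and 0.5 degrees per minute.
At 10:10: (10) x 30 + 10 x 0.5 = 300 + 5 = 305 degrees

Final answer: 305 degrees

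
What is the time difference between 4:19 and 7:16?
From 4:19 to 7:16:
(7 x 60 + 16) - (4 x 60 + 19) = 436 - 259 = 177 minutes
= 2 hours and 57 minutes

Final answer: 2 hours and 57 minutes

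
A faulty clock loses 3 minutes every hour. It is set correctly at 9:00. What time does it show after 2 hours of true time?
For every 60 true minutes, the faulty clock advances 60 - 3 = 57 minutes.
True elapsed: 2 hours = 120 minutes.
Faulty clock advances: 120 x 57/60 = 114 minutes (drift: 6 minutes behind).
Shown time: 9:00 + 114 minutes = 10:54.

Final answer: 10:54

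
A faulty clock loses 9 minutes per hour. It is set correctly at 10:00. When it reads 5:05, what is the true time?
For every 60 true minutes, the faulty clock advances 51 minutes, so 1 faulty-clock minute corresponds to 60/51 true minutes.
From 10:00 to 5:05 on the faulty dial is 425 minutes.
True elapsed: 425 x 60/51 = 500 minutes = 8 hours and 20 minutes.
True time: 10:00 + 8 hours and 20 minutes = 6:20.

Final answer: 6:20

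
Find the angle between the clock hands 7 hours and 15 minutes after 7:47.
First find the time 7 hours and 15 minutes after 7:47.
Total minutes: 7 x 60 + 47 + 7 x 60 + 15 = 902.
902 mod 720 = 182 minutes = 3:02.
Now compute the angle at 3:02:
Hour hand: 3 x 30 + 2 x 0.5 = 91 degrees
Minute hand: 2 x 6 = 12 degrees
Difference: |91 - 12| = 79 degrees
The angle is 79 degrees

Final answer: 79 degrees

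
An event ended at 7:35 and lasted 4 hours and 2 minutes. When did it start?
Starting time: 7:35 = 455 total minutes past 12:00
Subtracting: 4 hours and 2 minutes = 242 minutes
455 - 242 = 213 minutes
= 3 hours and 33 minutes past 12:00 = 3:33

Final answer: 3:33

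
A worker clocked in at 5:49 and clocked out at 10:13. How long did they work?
From 5:49 to 10:13:
(10 x 60 + 13) - (5 x 60 + 49) = 613 - 349 = 264 minutes
= 4 hours and 24 minutes

Final answer: 4 hours and 24 minutes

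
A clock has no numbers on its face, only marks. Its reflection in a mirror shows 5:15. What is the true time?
Reflection across the vertical (12-6) axis maps a hand at angle A degrees to (360 - A) degrees, which sends a reading of T minutes past 12:00 to (720 - T) minutes past 12:00.
Mirror reads 5:15 = 315 minutes past 12:00.
Actual time: (720 - 315) mod 720 = 405 minutes = 6:45.

Final answer: 6:45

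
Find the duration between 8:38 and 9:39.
From 8:38 to 9:39:
(9 x 60 + 39) - (8 x 60 + 38) = 579 - 518 = 61 minutes
= 1 hour and 1 minute

Final answer: 1 hour and 1 minute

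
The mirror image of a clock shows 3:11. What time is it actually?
Reflection across the vertical (12-6) axis maps a hand at angle A degrees to (360 - A) degrees, which sends a reading of T minutes past 12:00 to (720 - T) minutes past 12:00.
Mirror reads 3:11 = 191 minutes past 12:00.
Actual time: (720 - 191) mod 720 = 529 minutes = 8:49.

Final answer: 8:49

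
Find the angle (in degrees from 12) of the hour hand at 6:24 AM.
The hour hand moves 30 degrees per hour and 0.5 degrees per minute.
At 6:24: (6) x 30 + 24 x 0.5 = 180 + 12 = 192 degrees

Final answer: 192 degrees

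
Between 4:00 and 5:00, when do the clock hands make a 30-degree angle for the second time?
At t minutes past 4:00, the hour hand is at 30 x 4 + 0.5t degrees and the minute hand is at 6t degrees.
The smaller angle between them is 30 degrees when |30H - 5.5t| = 30 or |30H - 5.5t| = 330.
With H = 4, solve 30 x 4 - 5.5t = +/- target for each target:
  t = (30 x 4 - 30) / 5.5 = 16.36
  t = (30 x 4 + 30) / 5.5 = 27.27
  t = (30 x 4 - 330) / 5.5 = -38.18 (outside (0, 60))
  t = (30 x 4 + 330) / 5.5 = 81.82 (outside (0, 60))
Valid solutions in (0, 60): {16.36, 27.27} minutes.
The second occurrence is t = 27.27 minutes.
The hands form a 30-degree angle at 27.27 minutes past 4:00.

Final answer: 27.27 minutes past 4:00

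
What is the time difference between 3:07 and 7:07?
From 3:07 to 7:07:
(7 x 60 + 7) - (3 x 60 + 7) = 427 - 187 = 240 minutes
= 4 hours

Final answer: 4 hours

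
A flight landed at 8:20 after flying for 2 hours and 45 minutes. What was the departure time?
Starting time: 8:20 = 500 total minutes past 12:00
Subtracting: 2 hours and 45 minutes = 165 minutes
500 - 165 = 335 minutes
= 5 hours and 35 minutes past 12:00 = 5:35

Final answer: 5:35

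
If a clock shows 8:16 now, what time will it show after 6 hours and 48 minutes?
Starting time: 8:16
Adding 48 minutes to 16 minutes: 16 + 48 = 64 minutes = 1 hour and 4 minutes
Adding 6 hours: 8 + 6 + 1 (carry) = 15 - 12 = 3
Final time: 3:04

Final answer: 3:04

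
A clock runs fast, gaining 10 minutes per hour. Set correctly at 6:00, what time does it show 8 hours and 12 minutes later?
For every 60 true minutes, the faulty clock advances 60 + 10 = 70 minutes.
True elapsed: 8 hours and 12 minutes = 492 minutes.
Faulty clock advances: 492 x 70/60 = 574 minutes (drift: 82 minutes ahead).
Shown time: 6:00 + 574 minutes = 3:34.

Final answer: 3:34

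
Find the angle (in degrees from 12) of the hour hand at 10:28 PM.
The hour hand moves 30 degrees per hour and 0.5 degrees per minute.
At 10:28: (10) x 30 + 28 x 0.5 = 300 + 14 = 314 degrees

Final answer: 314 degrees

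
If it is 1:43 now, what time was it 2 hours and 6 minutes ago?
Starting time: 1:43 = 103 total minutes past 12:00
Subtracting: 2 hours and 6 minutes = 126 minutes
103 - 126 = -23 (negative, add 12 hours = 720) = 697 minutes
= 11 hours and 37 minutes past 12:00 = 11:37

Final answer: 11:37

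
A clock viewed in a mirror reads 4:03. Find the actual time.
Reflection across the vertical (12-6) axis maps a hand at angle A degrees to (360 - A) degrees, which sends a reading of T minutes past 12:00 to (720 - T) minutes past 12:00.
Mirror reads 4:03 = 243 minutes past 12:00.
Actual time: (720 - 243) mod 720 = 477 minutes = 7:57.

Final answer: 7:57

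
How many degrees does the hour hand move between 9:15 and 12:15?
The hour hand moves 0.5 degrees per minute.
Time elapsed: 12:15 - 9:15 = 180 minutes
Angular displacement: 180 x 0.5 = 90 degrees

Final answer: 90 degrees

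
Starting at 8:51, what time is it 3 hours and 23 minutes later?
Starting time: 8:51
Adding 23 minutes to 51 minutes: 51 + 23 = 74 minutes = 1 hour and 14 minutes
Adding 3 hours: 8 + 3 + 1 (carry) = 12
Final time: 12:14

Final answer: 12:14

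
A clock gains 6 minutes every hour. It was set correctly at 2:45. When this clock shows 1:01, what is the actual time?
For every 60 true minutes, the faulty clock advances 66 minutes, so 1 faulty-clock minute corresponds to 60/66 true minutes.
From 2:45 to 1:01 on the faulty dial is 616 minutes.
True elapsed: 616 x 60/66 = 560 minutes = 9 hours and 20 minutes.
True time: 2:45 + 9 hours and 20 minutes = 12:05.

Final answer: 12:05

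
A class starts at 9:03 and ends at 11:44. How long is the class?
From 9:03 to 11:44:
(11 x 60 + 44) - (9 x 60 + 3) = 704 - 543 = 161 minutes
= 2 hours and 41 minutes

Final answer: 2 hours and 41 minutes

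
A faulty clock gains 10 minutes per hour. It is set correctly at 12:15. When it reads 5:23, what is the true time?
For every 60 true minutes, the faulty clock advances 70 minutes, so 1 faulty-clock minute corresponds to 60/70 true minutes.
From 12:15 to 5:23 on the faulty dial is 308 minutes.
True elapsed: 308 x 60/70 = 264 minutes = 4 hours and 24 minutes.
True time: 12:15 + 4 hours and 24 minutes = 4:39.

Final answer: 4:39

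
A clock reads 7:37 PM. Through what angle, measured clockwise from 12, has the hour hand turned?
The hour hand moves 30 degrees per hour and 0.5 degrees per minute.
At 7:37: (7) x 30 + 37 x 0.5 = 210 + 18.5 = 228.5 degrees

Final answer: 228.5 degrees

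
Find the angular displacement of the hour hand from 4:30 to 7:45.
The hour hand moves 0.5 degrees per minute.
Time elapsed: 7:45 - 4:30 = 195 minutes
Angular displacement: 195 x 0.5 = 97.5 degrees

Final answer: 97.5 degrees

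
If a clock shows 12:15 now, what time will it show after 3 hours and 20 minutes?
Starting time: 12:15
Adding 20 minutes to 15 minutes: 15 + 20 = 35 minutes
Adding 3 hours: 12 + 3 = 15 - 12 = 3
Final time: 3:35

Final answer: 3:35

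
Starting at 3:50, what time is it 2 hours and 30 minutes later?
Starting time: 3:50
Adding 30 minutes to 50 minutes: 50 + 30 = 80 minutes = 1 hour and 20 minutes
Adding 2 hours: 3 + 2 + 1 (carry) = 6
Final time: 6:20

Final answer: 6:20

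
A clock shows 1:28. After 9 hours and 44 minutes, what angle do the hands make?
First find the time 9 hours and 44 minutes after 1:28.
Total minutes: 1 x 60 + 28 + 9 x 60 + 44 = 672.
672 mod 720 = 672 minutes = 11:12.
Now compute the angle at 11:12:
Hour hand: 11 x 30 + 12 x 0.5 = 336 degrees
Minute hand: 12 x 6 = 72 degrees
Difference: |336 - 72| = 264 degrees
Smaller angle: 360 - 264 = 96 degrees

Final answer: 96 degrees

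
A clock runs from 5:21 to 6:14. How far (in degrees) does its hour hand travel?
The hour hand moves 0.5 degrees per minute.
Time elapsed: 6:14 - 5:21 = 53 minutes
Angular displacement: 53 x 0.5 = 26.5 degrees

Final answer: 26.5 degrees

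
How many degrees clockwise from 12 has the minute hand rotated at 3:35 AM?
The minute hand moves 6 degrees per minute.
At 3:35: 35 x 6 = 210 degrees

Final answer: 210 degrees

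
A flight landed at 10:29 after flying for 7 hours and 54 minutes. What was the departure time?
Starting time: 10:29 = 629 total minutes past 12:00
Subtracting: 7 hours and 54 minutes = 474 minutes
629 - 474 = 155 minutes
= 2 hours and 35 minutes past 12:00 = 2:35

Final answer: 2:35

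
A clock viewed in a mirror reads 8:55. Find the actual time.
Reflection across the vertical (12-6) axis maps a hand at angle A degrees to (360 - A) degrees, which sends a reading of T minutes past 12:00 to (720 - T) minutes past 12:00.
Mirror reads 8:55 = 535 minutes past 12:00.
Actual time: (720 - 535) mod 720 = 185 minutes = 3:05.

Final answer: 3:05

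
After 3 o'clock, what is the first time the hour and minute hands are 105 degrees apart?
At t minutes past 3:00, the hour hand is at 30 x 3 + 0.5t degrees and the minute hand is at 6t degrees.
The smaller angle between them is 105 degrees when |30H - 5.5t| = 105 or |30H - 5.5t| = 255.
With H = 3, solve 30 x 3 - 5.5t = +/- target for each target:
  t = (30 x 3 - 105) / 5.5 = -2.73 (outside (0, 60))
  t = (30 x 3 + 105) / 5.5 = 35.45
  t = (30 x 3 - 255) / 5.5 = -30 (outside (0, 60))
  t = (30 x 3 + 255) / 5.5 = 62.73 (outside (0, 60))
Valid solutions in (0, 60): {35.45} minutes.
The first occurrence is t = 35.45 minutes.
The hands form a 105-degree angle at 35.45 minutes past 3:00.

Final answer: 35.45 minutes past 3:00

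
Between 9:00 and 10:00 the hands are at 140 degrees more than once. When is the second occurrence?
At t minutes past 9:00, the hour hand is at 30 x 9 + 0.5t degrees and the minute hand is at 6t degrees.
The smaller angle between them is 140 degrees when |30H - 5.5t| = 140 or |30H - 5.5t| = 220.
With H = 9, solve 30 x 9 - 5.5t = +/- target for each target:
  t = (30 x 9 - 140) / 5.5 = 23.64
  t = (30 x 9 + 140) / 5.5 = 74.55 (outside (0, 60))
  t = (30 x 9 - 220) / 5.5 = 9.09
  t = (30 x 9 + 220) / 5.5 = 89.09 (outside (0, 60))
Valid solutions in (0, 60): {9.09, 23.64} minutes.
The second occurrence is t = 23.64 minutes.
The hands form a 140-degree angle at 23.64 minutes past 9:00.

Final answer: 23.64 minutes past 9:00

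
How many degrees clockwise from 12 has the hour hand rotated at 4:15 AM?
The hour hand moves 30 degrees per hour and 0.5 degrees per minute.
At 4:15: (4) x 30 + 15 x 0.5 = 120 + 7.5 = 127.5 degrees

Final answer: 127.5 degrees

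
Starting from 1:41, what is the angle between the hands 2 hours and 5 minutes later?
First find the time 2 hours and 5 minutes after 1:41.
Total minutes: 1 x 60 + 41 + 2 x 60 + 5 = 226.
226 mod 720 = 226 minutes = 3:46.
Now compute the angle at 3:46:
Hour hand: 3 x 30 + 46 x 0.5 = 113 degrees
Minute hand: 46 x 6 = 276 degrees
Difference: |113 - 276| = 163 degrees
The angle is 163 degrees

Final answer: 163 degrees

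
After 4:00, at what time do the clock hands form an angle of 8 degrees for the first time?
At t minutes past 4:00, the hour hand is at 30 x 4 + 0.5t degrees and the minute hand is at 6t degrees.
The smaller angle between them is 8 degrees when |30H - 5.5t| = 8 or |30H - 5.5t| = 352.
With H = 4, solve 30 x 4 - 5.5t = +/- target for each target:
  t = (30 x 4 - 8) / 5.5 = 20.36
  t = (30 x 4 + 8) / 5.5 = 23.27
  t = (30 x 4 - 352) / 5.5 = -42.18 (outside (0, 60))
  t = (30 x 4 + 352) / 5.5 = 85.82 (outside (0, 60))
Valid solutions in (0, 60): {20.36, 23.27} minutes.
The first occurrence is t = 20.36 minutes.
The hands form a 8-degree angle at 20.36 minutes past 4:00.

Final answer: 20.36 minutes past 4:00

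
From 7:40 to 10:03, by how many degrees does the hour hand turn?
The hour hand moves 0.5 degrees per minute.
Time elapsed: 10:03 - 7:40 = 143 minutes
Angular displacement: 143 x 0.5 = 71.5 degrees

Final answer: 71.5 degrees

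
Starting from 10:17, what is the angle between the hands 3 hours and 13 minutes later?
First find the time 3 hours and 13 minutes after 10:17.
Total minutes: 10 x 60 + 17 + 3 x 60 + 13 = 810.
810 mod 720 = 90 minutes = 1:30.
Now compute the angle at 1:30:
Hour hand: 1 x 30 + 30 x 0.5 = 45 degrees
Minute hand: 30 x 6 = 180 degrees
Difference: |45 - 180| = 135 degrees
The angle is 135 degrees

Final answer: 135 degrees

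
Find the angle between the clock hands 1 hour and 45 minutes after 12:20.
First find the time 1 hour and 45 minutes after 12:20.
Total minutes: 12 x 60 + 20 + 1 x 60 + 45 = 845.
845 mod 720 = 125 minutes = 2:05.
Now compute the angle at 2:05:
Hour hand: 2 x 30 + 5 x 0.5 = 62.5 degrees
Minute hand: 5 x 6 = 30 degrees
Difference: |62.5 - 30| = 32.5 degrees
The angle is 32.5 degrees

Final answer: 32.5 degrees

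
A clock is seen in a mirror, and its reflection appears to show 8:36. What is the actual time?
Reflection across the vertical (12-6) axis maps a hand at angle A degrees to (360 - A) degrees, which sends a reading of T minutes past 12:00 to (720 - T) minutes past 12:00.
Mirror reads 8:36 = 516 minutes past 12:00.
Actual time: (720 - 516) mod 720 = 204 minutes = 3:24.

Final answer: 3:24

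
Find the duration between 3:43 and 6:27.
From 3:43 to 6:27:
(6 x 60 + 27) - (3 x 60 + 43) = 387 - 223 = 164 minutes
= 2 hours and 44 minutes

Final answer: 2 hours and 44 minutes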